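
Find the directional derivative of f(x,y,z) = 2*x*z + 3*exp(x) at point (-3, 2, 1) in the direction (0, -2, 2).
-3*sqrt(2)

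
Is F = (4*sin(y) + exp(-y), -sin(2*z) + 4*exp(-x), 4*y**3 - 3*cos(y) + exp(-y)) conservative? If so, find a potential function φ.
No, ∇×F = (12*y**2 + 3*sin(y) + 2*cos(2*z) - exp(-y), 0, -4*cos(y) + exp(-y) - 4*exp(-x)) ≠ 0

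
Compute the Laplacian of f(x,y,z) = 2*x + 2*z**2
4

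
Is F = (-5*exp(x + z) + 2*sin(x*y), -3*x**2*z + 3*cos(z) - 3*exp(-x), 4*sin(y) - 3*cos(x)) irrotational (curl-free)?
No, ∇×F = (3*x**2 + 3*sin(z) + 4*cos(y), -5*exp(x + z) - 3*sin(x), -6*x*z - 2*x*cos(x*y) + 3*exp(-x))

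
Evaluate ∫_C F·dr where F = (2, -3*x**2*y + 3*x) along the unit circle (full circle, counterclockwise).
3*pi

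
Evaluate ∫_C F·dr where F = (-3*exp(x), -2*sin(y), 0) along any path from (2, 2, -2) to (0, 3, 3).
-3 + 2*cos(3) - 2*cos(2) + 3*exp(2)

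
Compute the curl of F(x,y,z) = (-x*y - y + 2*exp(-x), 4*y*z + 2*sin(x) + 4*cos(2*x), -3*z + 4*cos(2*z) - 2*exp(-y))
(-4*y + 2*exp(-y), 0, x - 8*sin(2*x) + 2*cos(x) + 1)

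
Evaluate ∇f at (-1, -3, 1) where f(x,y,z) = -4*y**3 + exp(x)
(exp(-1), -108, 0)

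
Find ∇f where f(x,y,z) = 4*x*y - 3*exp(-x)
(4*y + 3*exp(-x), 4*x, 0)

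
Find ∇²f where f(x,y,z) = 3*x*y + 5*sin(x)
-5*sin(x)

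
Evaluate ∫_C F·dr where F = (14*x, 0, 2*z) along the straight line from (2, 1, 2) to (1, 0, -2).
-21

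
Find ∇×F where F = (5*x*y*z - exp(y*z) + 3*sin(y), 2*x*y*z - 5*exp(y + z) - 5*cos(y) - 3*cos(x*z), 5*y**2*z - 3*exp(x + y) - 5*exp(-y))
(((-2*x*y - 3*x*sin(x*z) + 10*y*z - 3*exp(x + y) + 5*exp(y + z))*exp(y) + 5)*exp(-y), 5*x*y - y*exp(y*z) + 3*exp(x + y), -5*x*z + 2*y*z + z*exp(y*z) + 3*z*sin(x*z) - 3*cos(y))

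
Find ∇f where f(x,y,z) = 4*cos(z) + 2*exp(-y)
(0, -2*exp(-y), -4*sin(z))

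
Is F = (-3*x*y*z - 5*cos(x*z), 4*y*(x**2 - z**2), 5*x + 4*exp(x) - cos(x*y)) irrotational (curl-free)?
No, ∇×F = (x*sin(x*y) + 8*y*z, -3*x*y + 5*x*sin(x*z) - y*sin(x*y) - 4*exp(x) - 5, x*(8*y + 3*z))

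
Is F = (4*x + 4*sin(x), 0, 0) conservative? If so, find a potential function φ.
Yes, F is conservative. φ = 2*x**2 - 4*cos(x)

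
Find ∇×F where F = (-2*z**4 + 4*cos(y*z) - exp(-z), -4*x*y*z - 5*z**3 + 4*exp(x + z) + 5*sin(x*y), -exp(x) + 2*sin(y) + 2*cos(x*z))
(4*x*y + 15*z**2 - 4*exp(x + z) + 2*cos(y), -4*y*sin(y*z) - 8*z**3 + 2*z*sin(x*z) + exp(x) + exp(-z), -4*y*z + 5*y*cos(x*y) + 4*z*sin(y*z) + 4*exp(x + z))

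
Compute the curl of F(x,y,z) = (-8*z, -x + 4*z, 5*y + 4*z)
(1, -8, -1)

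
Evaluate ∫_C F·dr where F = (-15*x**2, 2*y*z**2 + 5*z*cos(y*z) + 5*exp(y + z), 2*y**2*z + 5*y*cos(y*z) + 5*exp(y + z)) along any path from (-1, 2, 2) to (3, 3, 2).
-5*exp(4) - 120 + 5*sin(6) - 5*sin(4) + 5*exp(5)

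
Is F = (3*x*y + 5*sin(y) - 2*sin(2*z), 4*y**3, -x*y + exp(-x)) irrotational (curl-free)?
No, ∇×F = (-x, y - 4*cos(2*z) + exp(-x), -3*x - 5*cos(y))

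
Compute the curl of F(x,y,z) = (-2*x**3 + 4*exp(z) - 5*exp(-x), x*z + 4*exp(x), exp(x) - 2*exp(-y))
(-x + 2*exp(-y), -exp(x) + 4*exp(z), z + 4*exp(x))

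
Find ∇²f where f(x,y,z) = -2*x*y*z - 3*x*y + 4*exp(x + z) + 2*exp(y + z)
8*exp(x + z) + 4*exp(y + z)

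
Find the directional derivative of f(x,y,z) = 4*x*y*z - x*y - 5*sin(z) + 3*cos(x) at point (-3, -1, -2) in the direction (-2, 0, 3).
3*sqrt(13)*(-2*sin(3) - 5*cos(2) + 6)/13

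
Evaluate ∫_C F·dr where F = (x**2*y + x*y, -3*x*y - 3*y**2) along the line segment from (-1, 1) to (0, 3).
-64/3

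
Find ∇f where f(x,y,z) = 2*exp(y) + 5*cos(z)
(0, 2*exp(y), -5*sin(z))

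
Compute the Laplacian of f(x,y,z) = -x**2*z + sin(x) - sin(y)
-2*z - sin(x) + sin(y)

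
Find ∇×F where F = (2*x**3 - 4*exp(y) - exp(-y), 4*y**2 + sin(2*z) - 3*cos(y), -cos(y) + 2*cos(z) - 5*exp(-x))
(sin(y) - 2*cos(2*z), -5*exp(-x), 4*exp(y) - exp(-y))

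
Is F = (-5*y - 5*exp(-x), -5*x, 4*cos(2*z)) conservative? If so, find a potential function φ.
Yes, F is conservative. φ = -5*x*y + 2*sin(2*z) + 5*exp(-x)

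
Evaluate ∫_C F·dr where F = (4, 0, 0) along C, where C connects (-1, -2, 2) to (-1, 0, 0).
0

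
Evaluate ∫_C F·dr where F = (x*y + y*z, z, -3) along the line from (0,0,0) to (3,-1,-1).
3/2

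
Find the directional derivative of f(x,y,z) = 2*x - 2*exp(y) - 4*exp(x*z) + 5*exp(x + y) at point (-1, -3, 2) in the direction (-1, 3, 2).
sqrt(14)*(-exp(4) - 3*E + 5 + 8*exp(2))*exp(-4)/7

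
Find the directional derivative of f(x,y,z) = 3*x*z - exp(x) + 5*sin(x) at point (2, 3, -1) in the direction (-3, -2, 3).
3*sqrt(22)*(-5*cos(2) + exp(2) + 9)/22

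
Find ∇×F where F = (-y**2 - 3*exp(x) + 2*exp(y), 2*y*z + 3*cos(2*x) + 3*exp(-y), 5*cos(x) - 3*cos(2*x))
(-2*y, (5 - 12*cos(x))*sin(x), 2*y - 2*exp(y) - 6*sin(2*x))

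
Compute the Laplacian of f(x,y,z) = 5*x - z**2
-2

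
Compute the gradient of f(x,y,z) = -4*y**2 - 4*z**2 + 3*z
(0, -8*y, 3 - 8*z)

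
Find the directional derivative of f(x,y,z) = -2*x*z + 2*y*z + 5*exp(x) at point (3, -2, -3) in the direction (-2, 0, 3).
2*sqrt(13)*(-5*exp(3) - 21)/13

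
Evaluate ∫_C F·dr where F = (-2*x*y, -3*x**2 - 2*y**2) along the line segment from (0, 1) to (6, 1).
-36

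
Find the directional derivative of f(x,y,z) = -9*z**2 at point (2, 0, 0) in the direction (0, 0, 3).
0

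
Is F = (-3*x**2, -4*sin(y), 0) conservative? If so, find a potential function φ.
Yes, F is conservative. φ = -x**3 + 4*cos(y)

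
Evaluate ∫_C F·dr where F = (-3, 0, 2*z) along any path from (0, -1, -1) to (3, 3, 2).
-6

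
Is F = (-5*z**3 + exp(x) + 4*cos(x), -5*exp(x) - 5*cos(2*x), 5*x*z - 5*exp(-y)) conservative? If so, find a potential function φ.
No, ∇×F = (5*exp(-y), 5*z*(-3*z - 1), -5*exp(x) + 10*sin(2*x)) ≠ 0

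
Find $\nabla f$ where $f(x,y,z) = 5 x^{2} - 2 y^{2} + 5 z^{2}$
(10*x, -4*y, 10*z)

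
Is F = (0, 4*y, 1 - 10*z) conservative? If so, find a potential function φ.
Yes, F is conservative. φ = 2*y**2 - 5*z**2 + z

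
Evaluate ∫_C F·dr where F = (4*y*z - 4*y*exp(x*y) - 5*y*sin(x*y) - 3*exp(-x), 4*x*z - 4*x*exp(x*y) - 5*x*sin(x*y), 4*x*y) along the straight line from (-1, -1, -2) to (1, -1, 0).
2*sinh(1) + 8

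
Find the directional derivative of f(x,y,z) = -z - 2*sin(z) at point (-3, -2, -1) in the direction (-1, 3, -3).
3*sqrt(19)*(1 + 2*cos(1))/19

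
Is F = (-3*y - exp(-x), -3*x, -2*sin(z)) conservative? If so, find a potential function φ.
Yes, F is conservative. φ = -3*x*y + 2*cos(z) + exp(-x)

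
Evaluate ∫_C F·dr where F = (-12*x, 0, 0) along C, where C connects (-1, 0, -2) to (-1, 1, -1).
0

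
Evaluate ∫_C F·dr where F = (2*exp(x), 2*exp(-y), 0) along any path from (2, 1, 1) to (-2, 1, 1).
-4*sinh(2)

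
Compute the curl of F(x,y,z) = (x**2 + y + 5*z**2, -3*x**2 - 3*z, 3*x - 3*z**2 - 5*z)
(3, 10*z - 3, -6*x - 1)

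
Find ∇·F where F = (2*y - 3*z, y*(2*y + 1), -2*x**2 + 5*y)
4*y + 1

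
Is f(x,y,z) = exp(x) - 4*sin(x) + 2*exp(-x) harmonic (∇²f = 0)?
No, ∇²f = exp(x) + 4*sin(x) + 2*exp(-x)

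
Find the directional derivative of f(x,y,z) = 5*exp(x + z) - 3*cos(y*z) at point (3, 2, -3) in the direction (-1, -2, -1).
-sqrt(6)*(6*sin(6) + 5)/3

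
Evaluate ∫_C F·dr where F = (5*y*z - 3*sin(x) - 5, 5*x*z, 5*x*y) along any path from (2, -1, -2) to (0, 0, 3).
-7 - 3*cos(2)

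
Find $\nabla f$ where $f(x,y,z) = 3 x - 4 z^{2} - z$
(3, 0, -8*z - 1)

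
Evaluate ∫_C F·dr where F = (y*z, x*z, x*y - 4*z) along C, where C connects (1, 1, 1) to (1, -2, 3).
-23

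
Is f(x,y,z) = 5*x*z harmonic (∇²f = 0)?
Yes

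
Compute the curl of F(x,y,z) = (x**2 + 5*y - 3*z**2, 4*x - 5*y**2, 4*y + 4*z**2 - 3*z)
(4, -6*z, -1)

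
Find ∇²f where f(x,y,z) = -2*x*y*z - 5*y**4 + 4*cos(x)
-60*y**2 - 4*cos(x)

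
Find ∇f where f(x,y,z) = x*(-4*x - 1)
(-8*x - 1, 0, 0)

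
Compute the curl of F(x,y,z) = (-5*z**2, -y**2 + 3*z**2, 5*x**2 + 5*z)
(-6*z, -10*x - 10*z, 0)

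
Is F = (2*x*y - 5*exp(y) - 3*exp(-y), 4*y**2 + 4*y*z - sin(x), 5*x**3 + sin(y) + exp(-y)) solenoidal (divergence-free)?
No, ∇·F = 10*y + 4*z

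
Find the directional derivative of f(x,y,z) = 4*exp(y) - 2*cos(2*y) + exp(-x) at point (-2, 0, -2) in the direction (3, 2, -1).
sqrt(14)*(8 - 3*exp(2))/14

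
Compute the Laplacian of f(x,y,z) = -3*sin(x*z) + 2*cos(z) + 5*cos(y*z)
3*x**2*sin(x*z) - 5*y**2*cos(y*z) + 3*z**2*sin(x*z) - 5*z**2*cos(y*z) - 2*cos(z)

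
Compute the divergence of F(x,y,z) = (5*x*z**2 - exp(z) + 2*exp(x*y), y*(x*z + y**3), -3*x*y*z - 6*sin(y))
-3*x*y + x*z + 4*y**3 + 2*y*exp(x*y) + 5*z**2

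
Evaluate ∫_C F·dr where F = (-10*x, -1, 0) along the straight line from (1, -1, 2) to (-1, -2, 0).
1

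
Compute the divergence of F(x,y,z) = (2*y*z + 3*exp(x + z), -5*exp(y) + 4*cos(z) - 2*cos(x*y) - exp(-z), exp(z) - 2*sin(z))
2*x*sin(x*y) - 5*exp(y) + exp(z) + 3*exp(x + z) - 2*cos(z)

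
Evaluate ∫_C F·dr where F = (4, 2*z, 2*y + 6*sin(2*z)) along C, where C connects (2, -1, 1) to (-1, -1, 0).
-13 + 3*cos(2)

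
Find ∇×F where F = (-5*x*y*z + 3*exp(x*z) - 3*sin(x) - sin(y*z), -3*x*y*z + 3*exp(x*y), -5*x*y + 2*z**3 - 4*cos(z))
(x*(3*y - 5), -5*x*y + 3*x*exp(x*z) - y*cos(y*z) + 5*y, 5*x*z - 3*y*z + 3*y*exp(x*y) + z*cos(y*z))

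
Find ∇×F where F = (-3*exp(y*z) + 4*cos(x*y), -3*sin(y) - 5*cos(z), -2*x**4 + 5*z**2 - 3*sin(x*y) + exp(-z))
(-3*x*cos(x*y) - 5*sin(z), 8*x**3 - 3*y*exp(y*z) + 3*y*cos(x*y), 4*x*sin(x*y) + 3*z*exp(y*z))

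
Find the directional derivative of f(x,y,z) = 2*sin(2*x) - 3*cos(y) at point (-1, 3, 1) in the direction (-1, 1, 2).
sqrt(6)*(3*sin(3) - 4*cos(2))/6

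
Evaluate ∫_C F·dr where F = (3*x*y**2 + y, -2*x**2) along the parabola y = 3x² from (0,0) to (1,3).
5/2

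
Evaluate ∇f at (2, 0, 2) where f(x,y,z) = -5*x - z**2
(-5, 0, -4)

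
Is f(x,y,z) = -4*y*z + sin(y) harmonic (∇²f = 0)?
No, ∇²f = -sin(y)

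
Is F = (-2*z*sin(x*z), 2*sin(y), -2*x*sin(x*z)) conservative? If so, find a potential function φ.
Yes, F is conservative. φ = -2*cos(y) + 2*cos(x*z)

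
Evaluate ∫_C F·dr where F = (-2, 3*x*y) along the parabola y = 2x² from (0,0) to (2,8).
748/5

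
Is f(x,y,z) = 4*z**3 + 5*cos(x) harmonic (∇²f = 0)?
No, ∇²f = 24*z - 5*cos(x)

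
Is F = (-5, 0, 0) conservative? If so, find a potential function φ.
Yes, F is conservative. φ = -5*x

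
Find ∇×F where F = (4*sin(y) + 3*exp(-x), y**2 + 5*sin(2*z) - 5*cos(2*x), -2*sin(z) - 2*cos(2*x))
(-10*cos(2*z), -4*sin(2*x), 10*sin(2*x) - 4*cos(y))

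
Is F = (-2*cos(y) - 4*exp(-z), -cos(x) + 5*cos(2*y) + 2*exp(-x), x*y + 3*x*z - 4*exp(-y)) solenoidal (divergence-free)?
No, ∇·F = 3*x - 10*sin(2*y)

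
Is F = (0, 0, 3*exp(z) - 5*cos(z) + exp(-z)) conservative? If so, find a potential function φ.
Yes, F is conservative. φ = 3*exp(z) - 5*sin(z) - exp(-z)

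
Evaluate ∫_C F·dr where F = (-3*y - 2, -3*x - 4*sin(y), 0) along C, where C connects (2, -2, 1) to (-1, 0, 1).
-2 - 4*cos(2)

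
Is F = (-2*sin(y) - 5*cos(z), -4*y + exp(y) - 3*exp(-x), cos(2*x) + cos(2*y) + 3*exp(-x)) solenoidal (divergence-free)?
No, ∇·F = exp(y) - 4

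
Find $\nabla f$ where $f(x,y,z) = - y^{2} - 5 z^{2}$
(0, -2*y, -10*z)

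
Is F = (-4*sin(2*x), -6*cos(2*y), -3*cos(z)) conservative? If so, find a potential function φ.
Yes, F is conservative. φ = -3*sin(2*y) - 3*sin(z) + 2*cos(2*x)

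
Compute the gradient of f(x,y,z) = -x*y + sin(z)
(-y, -x, cos(z))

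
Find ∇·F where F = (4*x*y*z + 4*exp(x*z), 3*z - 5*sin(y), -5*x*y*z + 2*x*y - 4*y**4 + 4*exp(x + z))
-5*x*y + 4*y*z + 4*z*exp(x*z) + 4*exp(x + z) - 5*cos(y)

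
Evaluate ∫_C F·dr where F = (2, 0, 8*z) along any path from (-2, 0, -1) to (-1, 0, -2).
14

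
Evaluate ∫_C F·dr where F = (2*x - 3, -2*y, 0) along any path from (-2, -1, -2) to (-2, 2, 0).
-3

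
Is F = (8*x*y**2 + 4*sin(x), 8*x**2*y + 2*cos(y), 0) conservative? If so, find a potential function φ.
Yes, F is conservative. φ = 4*x**2*y**2 + 2*sin(y) - 4*cos(x)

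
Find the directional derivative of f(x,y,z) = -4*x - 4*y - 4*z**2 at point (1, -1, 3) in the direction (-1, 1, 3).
-72*sqrt(11)/11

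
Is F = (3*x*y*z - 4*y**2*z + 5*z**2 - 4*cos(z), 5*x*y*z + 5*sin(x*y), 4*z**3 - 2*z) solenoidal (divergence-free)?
No, ∇·F = 5*x*z + 5*x*cos(x*y) + 3*y*z + 12*z**2 - 2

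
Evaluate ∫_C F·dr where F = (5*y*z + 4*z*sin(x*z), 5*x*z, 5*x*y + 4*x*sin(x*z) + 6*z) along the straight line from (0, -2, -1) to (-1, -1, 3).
43 - 4*cos(3)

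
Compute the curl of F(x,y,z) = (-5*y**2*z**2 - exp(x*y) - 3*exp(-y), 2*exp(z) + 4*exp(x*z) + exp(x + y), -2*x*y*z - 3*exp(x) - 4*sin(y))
(-2*x*z - 4*x*exp(x*z) - 2*exp(z) - 4*cos(y), -10*y**2*z + 2*y*z + 3*exp(x), x*exp(x*y) + 10*y*z**2 + 4*z*exp(x*z) + exp(x + y) - 3*exp(-y))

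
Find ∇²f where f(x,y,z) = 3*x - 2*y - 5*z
0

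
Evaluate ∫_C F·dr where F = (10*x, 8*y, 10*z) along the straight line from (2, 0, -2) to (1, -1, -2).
-11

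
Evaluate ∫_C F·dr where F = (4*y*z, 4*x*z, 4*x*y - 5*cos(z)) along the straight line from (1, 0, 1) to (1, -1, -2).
5*sin(1) + 5*sin(2) + 8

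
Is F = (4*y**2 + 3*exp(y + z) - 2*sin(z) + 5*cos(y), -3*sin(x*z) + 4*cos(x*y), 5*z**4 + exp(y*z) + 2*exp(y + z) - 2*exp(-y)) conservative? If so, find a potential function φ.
No, ∇×F = (3*x*cos(x*z) + z*exp(y*z) + 2*exp(y + z) + 2*exp(-y), 3*exp(y + z) - 2*cos(z), -4*y*sin(x*y) - 8*y - 3*z*cos(x*z) - 3*exp(y + z) + 5*sin(y)) ≠ 0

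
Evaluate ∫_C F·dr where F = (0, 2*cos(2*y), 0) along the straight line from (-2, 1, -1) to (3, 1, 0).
0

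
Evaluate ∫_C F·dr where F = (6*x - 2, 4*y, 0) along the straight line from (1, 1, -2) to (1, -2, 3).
6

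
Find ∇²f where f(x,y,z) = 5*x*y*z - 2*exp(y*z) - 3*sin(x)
-2*y**2*exp(y*z) - 2*z**2*exp(y*z) + 3*sin(x)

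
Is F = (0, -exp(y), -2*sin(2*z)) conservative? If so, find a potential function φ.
Yes, F is conservative. φ = -exp(y) + cos(2*z)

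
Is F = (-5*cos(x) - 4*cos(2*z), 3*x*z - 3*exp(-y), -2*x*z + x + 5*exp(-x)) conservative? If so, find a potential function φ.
No, ∇×F = (-3*x, 2*z + 8*sin(2*z) - 1 + 5*exp(-x), 3*z) ≠ 0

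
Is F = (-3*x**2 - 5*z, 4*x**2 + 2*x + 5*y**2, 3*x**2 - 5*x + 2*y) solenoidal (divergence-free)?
No, ∇·F = -6*x + 10*y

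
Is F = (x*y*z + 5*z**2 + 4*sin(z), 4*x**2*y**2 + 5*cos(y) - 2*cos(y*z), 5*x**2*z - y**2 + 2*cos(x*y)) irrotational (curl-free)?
No, ∇×F = (-2*x*sin(x*y) - 2*y*sin(y*z) - 2*y, x*y - 10*x*z + 2*y*sin(x*y) + 10*z + 4*cos(z), x*(8*y**2 - z))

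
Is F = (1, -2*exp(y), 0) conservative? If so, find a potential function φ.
Yes, F is conservative. φ = x - 2*exp(y)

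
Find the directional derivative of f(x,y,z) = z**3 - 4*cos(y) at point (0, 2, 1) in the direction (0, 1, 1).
sqrt(2)*(3 + 4*sin(2))/2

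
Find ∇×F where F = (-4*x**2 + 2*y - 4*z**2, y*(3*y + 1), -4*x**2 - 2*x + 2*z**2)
(0, 8*x - 8*z + 2, -2)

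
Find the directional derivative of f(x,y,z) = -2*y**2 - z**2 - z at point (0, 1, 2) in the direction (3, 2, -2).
2*sqrt(17)/17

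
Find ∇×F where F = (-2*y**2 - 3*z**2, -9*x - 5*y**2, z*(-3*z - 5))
(0, -6*z, 4*y - 9)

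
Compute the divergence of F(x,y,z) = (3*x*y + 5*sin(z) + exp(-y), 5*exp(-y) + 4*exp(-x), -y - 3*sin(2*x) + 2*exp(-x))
3*y - 5*exp(-y)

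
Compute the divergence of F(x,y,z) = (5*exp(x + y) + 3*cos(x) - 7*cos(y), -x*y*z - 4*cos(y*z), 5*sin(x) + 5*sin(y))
-x*z + 4*z*sin(y*z) + 5*exp(x + y) - 3*sin(x)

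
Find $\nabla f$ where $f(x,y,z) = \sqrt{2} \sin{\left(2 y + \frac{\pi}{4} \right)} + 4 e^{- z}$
(0, 2*sqrt(2)*cos(2*y + pi/4), -4*exp(-z))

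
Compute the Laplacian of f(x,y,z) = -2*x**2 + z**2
-2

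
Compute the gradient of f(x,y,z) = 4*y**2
(0, 8*y, 0)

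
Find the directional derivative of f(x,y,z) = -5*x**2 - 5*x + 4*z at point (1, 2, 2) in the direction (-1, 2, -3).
3*sqrt(14)/14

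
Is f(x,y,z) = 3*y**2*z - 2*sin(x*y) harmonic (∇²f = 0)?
No, ∇²f = 2*x**2*sin(x*y) + 2*y**2*sin(x*y) + 6*z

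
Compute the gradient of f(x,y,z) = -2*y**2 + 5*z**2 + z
(0, -4*y, 10*z + 1)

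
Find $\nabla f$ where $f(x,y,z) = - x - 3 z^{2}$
(-1, 0, -6*z)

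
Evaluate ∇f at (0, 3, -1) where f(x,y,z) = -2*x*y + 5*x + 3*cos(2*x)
(-1, 0, 0)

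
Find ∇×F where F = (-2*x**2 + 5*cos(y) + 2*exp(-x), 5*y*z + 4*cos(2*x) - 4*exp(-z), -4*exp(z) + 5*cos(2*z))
(-5*y - 4*exp(-z), 0, -8*sin(2*x) + 5*sin(y))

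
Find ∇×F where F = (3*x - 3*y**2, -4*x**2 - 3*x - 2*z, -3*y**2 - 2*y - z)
(-6*y, 0, -8*x + 6*y - 3)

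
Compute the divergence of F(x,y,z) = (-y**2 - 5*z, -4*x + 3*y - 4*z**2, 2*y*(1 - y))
3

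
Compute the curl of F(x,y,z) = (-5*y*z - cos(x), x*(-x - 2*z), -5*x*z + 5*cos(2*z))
(2*x, -5*y + 5*z, -2*x + 3*z)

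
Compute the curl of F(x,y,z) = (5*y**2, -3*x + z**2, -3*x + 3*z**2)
(-2*z, 3, -10*y - 3)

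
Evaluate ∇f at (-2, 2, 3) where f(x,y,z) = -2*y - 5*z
(0, -2, -5)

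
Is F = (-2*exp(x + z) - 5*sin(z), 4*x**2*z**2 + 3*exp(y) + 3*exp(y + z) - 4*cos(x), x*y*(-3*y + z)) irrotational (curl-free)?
No, ∇×F = (-8*x**2*z - 6*x*y + x*z - 3*exp(y + z), y*(3*y - z) - 2*exp(x + z) - 5*cos(z), 8*x*z**2 + 4*sin(x))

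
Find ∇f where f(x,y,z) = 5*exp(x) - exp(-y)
(5*exp(x), exp(-y), 0)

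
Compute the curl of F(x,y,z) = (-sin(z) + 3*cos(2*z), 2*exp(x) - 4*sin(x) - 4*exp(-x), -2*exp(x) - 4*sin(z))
(0, 2*exp(x) - 6*sin(2*z) - cos(z), 2*exp(x) - 4*cos(x) + 4*exp(-x))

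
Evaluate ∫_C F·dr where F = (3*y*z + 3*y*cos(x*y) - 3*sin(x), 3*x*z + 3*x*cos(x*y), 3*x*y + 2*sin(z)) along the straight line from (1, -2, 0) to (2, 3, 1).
-5*cos(1) + 3*sin(6) + 3*sqrt(2)*sin(pi/4 + 2) + 20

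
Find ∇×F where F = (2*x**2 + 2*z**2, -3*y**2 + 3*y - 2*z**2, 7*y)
(4*z + 7, 4*z, 0)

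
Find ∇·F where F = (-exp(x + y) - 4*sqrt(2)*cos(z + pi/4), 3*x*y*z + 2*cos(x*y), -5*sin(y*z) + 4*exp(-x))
3*x*z - 2*x*sin(x*y) - 5*y*cos(y*z) - exp(x + y)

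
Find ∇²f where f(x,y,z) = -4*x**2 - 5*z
-8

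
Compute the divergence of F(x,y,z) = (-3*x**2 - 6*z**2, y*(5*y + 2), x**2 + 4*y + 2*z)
-6*x + 10*y + 4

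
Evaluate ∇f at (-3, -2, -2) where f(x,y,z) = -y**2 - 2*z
(0, 4, -2)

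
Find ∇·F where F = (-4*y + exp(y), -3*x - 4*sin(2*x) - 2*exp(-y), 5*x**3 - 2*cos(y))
2*exp(-y)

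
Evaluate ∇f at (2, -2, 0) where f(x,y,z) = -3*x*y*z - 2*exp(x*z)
(0, 0, 8)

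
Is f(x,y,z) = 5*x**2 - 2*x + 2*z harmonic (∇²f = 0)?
No, ∇²f = 10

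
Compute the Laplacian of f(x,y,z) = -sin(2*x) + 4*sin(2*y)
4*sin(2*x) - 16*sin(2*y)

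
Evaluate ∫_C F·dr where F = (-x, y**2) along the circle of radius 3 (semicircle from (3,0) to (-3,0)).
0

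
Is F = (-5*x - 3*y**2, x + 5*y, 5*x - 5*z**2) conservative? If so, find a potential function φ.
No, ∇×F = (0, -5, 6*y + 1) ≠ 0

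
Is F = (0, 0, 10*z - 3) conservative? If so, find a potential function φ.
Yes, F is conservative. φ = z*(5*z - 3)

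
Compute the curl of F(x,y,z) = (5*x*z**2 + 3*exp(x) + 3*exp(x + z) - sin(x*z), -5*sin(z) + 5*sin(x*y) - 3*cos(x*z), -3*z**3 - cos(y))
(-3*x*sin(x*z) + sin(y) + 5*cos(z), 10*x*z - x*cos(x*z) + 3*exp(x + z), 5*y*cos(x*y) + 3*z*sin(x*z))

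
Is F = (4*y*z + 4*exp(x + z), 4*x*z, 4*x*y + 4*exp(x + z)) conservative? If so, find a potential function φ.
Yes, F is conservative. φ = 4*x*y*z + 4*exp(x + z)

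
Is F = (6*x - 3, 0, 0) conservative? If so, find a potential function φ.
Yes, F is conservative. φ = 3*x*(x - 1)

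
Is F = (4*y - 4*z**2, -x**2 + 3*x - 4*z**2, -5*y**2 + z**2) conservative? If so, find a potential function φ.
No, ∇×F = (-10*y + 8*z, -8*z, -2*x - 1) ≠ 0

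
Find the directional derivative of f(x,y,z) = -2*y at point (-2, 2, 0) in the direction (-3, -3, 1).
6*sqrt(19)/19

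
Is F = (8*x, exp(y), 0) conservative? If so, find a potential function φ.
Yes, F is conservative. φ = 4*x**2 + exp(y)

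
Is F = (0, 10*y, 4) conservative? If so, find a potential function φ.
Yes, F is conservative. φ = 5*y**2 + 4*z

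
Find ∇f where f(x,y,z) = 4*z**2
(0, 0, 8*z)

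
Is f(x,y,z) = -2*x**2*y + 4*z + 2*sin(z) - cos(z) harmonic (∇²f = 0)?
No, ∇²f = -4*y - 2*sin(z) + cos(z)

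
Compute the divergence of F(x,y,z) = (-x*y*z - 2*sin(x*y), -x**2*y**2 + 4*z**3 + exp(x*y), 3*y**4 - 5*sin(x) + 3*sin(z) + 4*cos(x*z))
-2*x**2*y + x*exp(x*y) - 4*x*sin(x*z) - y*z - 2*y*cos(x*y) + 3*cos(z)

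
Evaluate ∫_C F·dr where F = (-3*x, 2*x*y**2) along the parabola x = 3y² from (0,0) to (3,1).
-123/10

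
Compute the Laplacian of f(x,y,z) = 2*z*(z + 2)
4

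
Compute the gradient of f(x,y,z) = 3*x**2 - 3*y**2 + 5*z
(6*x, -6*y, 5)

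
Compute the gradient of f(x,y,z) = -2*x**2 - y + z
(-4*x, -1, 1)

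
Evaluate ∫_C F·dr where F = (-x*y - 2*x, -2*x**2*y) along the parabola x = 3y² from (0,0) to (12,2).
-2256/5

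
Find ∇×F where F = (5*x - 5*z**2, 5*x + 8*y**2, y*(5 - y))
(5 - 2*y, -10*z, 5)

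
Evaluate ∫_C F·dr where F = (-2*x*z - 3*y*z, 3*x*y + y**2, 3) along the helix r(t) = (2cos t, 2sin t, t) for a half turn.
pi + 16 + 3*pi**2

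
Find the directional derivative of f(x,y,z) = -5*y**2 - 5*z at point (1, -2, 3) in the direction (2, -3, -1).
-55*sqrt(14)/14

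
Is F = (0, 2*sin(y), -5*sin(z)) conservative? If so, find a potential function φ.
Yes, F is conservative. φ = -2*cos(y) + 5*cos(z)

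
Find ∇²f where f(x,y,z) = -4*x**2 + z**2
-6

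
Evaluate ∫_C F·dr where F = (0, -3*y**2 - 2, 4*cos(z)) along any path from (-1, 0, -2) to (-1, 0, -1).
-4*sin(1) + 4*sin(2)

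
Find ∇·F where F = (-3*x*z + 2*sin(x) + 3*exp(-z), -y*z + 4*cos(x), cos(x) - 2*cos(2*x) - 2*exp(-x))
-4*z + 2*cos(x)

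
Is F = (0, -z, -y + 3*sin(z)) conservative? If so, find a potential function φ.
Yes, F is conservative. φ = -y*z - 3*cos(z)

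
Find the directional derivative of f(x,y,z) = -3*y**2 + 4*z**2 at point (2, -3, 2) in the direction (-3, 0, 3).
8*sqrt(2)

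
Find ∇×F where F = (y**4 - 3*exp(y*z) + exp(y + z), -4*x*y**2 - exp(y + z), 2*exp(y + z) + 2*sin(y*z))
(2*z*cos(y*z) + 3*exp(y + z), -3*y*exp(y*z) + exp(y + z), -4*y**3 - 4*y**2 + 3*z*exp(y*z) - exp(y + z))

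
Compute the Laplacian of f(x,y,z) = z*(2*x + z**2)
6*z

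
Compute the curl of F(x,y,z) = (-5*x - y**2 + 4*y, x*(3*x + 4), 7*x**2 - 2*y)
(-2, -14*x, 6*x + 2*y)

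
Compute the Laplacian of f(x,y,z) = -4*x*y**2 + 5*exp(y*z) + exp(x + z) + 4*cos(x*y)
-4*x**2*cos(x*y) - 8*x + 5*y**2*exp(y*z) - 4*y**2*cos(x*y) + 5*z**2*exp(y*z) + 2*exp(x + z)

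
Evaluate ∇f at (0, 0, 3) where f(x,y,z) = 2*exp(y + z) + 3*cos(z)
(0, 2*exp(3), -3*sin(3) + 2*exp(3))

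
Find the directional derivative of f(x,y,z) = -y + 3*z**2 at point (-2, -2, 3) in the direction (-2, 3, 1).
15*sqrt(14)/14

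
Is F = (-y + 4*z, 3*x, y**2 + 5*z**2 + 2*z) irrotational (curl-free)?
No, ∇×F = (2*y, 4, 4)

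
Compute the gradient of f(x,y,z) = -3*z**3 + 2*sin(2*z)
(0, 0, -9*z**2 + 4*cos(2*z))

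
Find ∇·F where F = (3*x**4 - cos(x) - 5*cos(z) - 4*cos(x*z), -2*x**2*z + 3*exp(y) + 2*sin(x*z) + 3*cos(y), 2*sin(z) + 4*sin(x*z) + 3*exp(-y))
12*x**3 + 4*x*cos(x*z) + 4*z*sin(x*z) + 3*exp(y) + sin(x) - 3*sin(y) + 2*cos(z)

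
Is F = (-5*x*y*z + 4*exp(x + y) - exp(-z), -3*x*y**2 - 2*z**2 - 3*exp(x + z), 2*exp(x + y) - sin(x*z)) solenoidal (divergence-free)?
No, ∇·F = -6*x*y - x*cos(x*z) - 5*y*z + 4*exp(x + y)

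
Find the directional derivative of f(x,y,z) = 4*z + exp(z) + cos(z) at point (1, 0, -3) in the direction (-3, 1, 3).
3*sqrt(19)*(1 + (sin(3) + 4)*exp(3))*exp(-3)/19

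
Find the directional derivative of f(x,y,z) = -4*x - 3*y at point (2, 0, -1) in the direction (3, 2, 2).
-18*sqrt(17)/17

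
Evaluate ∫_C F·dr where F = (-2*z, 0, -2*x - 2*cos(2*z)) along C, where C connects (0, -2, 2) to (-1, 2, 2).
4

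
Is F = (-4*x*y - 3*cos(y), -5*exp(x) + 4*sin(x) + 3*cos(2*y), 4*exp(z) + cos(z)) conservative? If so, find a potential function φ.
No, ∇×F = (0, 0, 4*x - 5*exp(x) - 3*sin(y) + 4*cos(x)) ≠ 0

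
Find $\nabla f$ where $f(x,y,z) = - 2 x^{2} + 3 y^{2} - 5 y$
(-4*x, 6*y - 5, 0)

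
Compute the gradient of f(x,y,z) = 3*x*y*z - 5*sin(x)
(3*y*z - 5*cos(x), 3*x*z, 3*x*y)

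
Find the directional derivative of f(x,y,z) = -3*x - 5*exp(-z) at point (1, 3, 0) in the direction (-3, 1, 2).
19*sqrt(14)/14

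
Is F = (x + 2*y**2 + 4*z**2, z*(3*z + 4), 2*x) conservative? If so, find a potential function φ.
No, ∇×F = (-6*z - 4, 8*z - 2, -4*y) ≠ 0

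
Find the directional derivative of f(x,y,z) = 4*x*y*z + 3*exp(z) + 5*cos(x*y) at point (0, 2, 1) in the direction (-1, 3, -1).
sqrt(11)*(-3*E - 8)/11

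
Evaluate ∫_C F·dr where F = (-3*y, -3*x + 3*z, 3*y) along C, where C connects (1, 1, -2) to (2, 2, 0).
-3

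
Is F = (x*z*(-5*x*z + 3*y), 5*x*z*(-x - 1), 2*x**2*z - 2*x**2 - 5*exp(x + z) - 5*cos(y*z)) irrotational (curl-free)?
No, ∇×F = (5*x**2 + 5*x + 5*z*sin(y*z), -10*x**2*z + 3*x*y - 4*x*z + 4*x + 5*exp(x + z), z*(-13*x - 5))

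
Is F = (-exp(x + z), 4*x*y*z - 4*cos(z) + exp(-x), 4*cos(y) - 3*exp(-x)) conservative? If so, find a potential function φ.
No, ∇×F = (-4*x*y - 4*sin(y) - 4*sin(z), (-exp(2*x + z) - 3)*exp(-x), 4*y*z - exp(-x)) ≠ 0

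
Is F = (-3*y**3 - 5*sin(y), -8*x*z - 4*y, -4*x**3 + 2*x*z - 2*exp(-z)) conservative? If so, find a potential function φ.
No, ∇×F = (8*x, 12*x**2 - 2*z, 9*y**2 - 8*z + 5*cos(y)) ≠ 0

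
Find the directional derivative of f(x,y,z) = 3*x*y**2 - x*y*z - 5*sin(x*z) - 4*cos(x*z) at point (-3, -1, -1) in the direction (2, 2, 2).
2*sqrt(3)*(10*cos(3) - 8*sin(3) + 7)/3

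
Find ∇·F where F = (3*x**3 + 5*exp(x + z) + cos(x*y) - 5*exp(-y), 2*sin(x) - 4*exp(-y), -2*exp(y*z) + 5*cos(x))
9*x**2 - 2*y*exp(y*z) - y*sin(x*y) + 5*exp(x + z) + 4*exp(-y)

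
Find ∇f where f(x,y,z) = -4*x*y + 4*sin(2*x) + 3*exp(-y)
(-4*y + 8*cos(2*x), -4*x - 3*exp(-y), 0)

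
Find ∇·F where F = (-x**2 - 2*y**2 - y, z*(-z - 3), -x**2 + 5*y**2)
-2*x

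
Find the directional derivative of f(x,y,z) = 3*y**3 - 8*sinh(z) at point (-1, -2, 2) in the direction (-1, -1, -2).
-sqrt(6)*(6 - 8*cosh(2)/3)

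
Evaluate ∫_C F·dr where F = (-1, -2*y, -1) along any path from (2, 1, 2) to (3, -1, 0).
1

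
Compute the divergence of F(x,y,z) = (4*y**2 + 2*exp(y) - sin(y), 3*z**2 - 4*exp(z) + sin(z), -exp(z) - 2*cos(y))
-exp(z)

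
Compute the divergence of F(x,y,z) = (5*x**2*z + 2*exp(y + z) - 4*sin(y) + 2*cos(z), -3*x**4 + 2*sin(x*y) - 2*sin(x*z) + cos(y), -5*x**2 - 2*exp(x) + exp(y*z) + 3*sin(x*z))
10*x*z + 2*x*cos(x*y) + 3*x*cos(x*z) + y*exp(y*z) - sin(y)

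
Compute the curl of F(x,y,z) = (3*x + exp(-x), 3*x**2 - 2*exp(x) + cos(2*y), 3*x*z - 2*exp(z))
(0, -3*z, 6*x - 2*exp(x))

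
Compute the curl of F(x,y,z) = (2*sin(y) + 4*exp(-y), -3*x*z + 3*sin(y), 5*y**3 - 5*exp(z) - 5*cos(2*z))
(3*x + 15*y**2, 0, -3*z - 2*cos(y) + 4*exp(-y))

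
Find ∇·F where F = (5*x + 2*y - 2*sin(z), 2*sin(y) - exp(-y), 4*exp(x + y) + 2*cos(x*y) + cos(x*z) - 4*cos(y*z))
-x*sin(x*z) + 4*y*sin(y*z) + 2*cos(y) + 5 + exp(-y)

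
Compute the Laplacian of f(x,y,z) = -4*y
0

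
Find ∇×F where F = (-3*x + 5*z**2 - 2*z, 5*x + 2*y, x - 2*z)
(0, 10*z - 3, 5)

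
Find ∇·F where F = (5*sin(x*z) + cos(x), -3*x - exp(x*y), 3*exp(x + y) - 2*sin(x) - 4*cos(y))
-x*exp(x*y) + 5*z*cos(x*z) - sin(x)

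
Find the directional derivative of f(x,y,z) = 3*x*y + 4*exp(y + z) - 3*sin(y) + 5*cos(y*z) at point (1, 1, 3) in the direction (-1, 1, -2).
-sqrt(6)*(5*sin(3) + 3*cos(1) + 4*exp(4))/6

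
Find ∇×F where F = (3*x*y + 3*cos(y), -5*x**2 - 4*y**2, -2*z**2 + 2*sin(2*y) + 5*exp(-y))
(4*cos(2*y) - 5*exp(-y), 0, -13*x + 3*sin(y))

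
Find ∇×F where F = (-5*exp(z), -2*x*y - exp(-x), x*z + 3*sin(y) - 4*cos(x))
(3*cos(y), -z - 5*exp(z) - 4*sin(x), -2*y + exp(-x))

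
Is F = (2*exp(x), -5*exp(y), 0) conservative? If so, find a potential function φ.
Yes, F is conservative. φ = 2*exp(x) - 5*exp(y)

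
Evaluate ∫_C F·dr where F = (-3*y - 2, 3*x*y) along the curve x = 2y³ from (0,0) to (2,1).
-73/10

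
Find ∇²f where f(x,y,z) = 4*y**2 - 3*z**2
2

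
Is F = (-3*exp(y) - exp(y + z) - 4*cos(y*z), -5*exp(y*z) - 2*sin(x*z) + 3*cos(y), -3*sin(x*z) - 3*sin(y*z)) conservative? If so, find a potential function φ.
No, ∇×F = (2*x*cos(x*z) + 5*y*exp(y*z) - 3*z*cos(y*z), 4*y*sin(y*z) + 3*z*cos(x*z) - exp(y + z), -4*z*sin(y*z) - 2*z*cos(x*z) + 3*exp(y) + exp(y + z)) ≠ 0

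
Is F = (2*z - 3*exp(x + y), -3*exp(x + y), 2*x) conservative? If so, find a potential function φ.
Yes, F is conservative. φ = 2*x*z - 3*exp(x + y)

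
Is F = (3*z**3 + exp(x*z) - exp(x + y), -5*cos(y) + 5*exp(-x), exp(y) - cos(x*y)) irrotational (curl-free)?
No, ∇×F = (x*sin(x*y) + exp(y), x*exp(x*z) - y*sin(x*y) + 9*z**2, (exp(2*x + y) - 5)*exp(-x))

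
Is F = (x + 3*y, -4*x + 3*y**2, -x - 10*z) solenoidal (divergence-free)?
No, ∇·F = 6*y - 9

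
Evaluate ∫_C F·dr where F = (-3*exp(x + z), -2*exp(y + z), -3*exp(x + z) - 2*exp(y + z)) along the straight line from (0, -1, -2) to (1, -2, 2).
-3*exp(3) - 2 + 2*exp(-3) + 3*exp(-2)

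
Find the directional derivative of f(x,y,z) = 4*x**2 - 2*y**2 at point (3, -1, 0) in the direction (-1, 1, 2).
-10*sqrt(6)/3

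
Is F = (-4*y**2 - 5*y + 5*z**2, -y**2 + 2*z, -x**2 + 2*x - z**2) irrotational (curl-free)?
No, ∇×F = (-2, 2*x + 10*z - 2, 8*y + 5)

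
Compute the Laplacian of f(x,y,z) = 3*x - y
0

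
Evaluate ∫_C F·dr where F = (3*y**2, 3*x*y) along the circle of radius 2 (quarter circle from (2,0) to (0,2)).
-8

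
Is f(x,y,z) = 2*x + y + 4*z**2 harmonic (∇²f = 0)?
No, ∇²f = 8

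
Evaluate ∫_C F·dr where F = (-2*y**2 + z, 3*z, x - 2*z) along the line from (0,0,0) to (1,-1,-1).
-7/6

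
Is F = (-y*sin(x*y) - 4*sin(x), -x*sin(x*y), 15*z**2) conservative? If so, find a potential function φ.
Yes, F is conservative. φ = 5*z**3 + 4*cos(x) + cos(x*y)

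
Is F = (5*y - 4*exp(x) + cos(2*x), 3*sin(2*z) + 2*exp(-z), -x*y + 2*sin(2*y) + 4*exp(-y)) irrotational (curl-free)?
No, ∇×F = (-x + 4*cos(2*y) - 6*cos(2*z) + 2*exp(-z) - 4*exp(-y), y, -5)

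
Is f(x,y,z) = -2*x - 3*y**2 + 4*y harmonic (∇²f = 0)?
No, ∇²f = -6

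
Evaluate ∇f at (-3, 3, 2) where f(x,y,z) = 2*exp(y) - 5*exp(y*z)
(0, (2 - 10*exp(3))*exp(3), -15*exp(6))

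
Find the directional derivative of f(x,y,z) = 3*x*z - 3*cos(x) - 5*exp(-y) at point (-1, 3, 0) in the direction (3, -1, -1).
sqrt(11)*(3*(1 - 3*sin(1))*exp(3) - 5)*exp(-3)/11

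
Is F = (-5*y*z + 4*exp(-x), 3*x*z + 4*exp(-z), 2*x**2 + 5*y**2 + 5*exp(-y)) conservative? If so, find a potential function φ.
No, ∇×F = (-3*x + 10*y + 4*exp(-z) - 5*exp(-y), -4*x - 5*y, 8*z) ≠ 0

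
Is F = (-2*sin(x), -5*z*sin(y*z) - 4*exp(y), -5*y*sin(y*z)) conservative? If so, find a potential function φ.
Yes, F is conservative. φ = -4*exp(y) + 2*cos(x) + 5*cos(y*z)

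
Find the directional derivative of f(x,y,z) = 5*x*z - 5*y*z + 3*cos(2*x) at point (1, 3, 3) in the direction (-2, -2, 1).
-10/3 + 4*sin(2)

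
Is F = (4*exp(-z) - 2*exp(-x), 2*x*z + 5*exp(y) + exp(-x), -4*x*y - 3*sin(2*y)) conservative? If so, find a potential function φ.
No, ∇×F = (-6*x - 6*cos(2*y), 4*y - 4*exp(-z), 2*z - exp(-x)) ≠ 0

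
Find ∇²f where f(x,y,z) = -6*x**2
-12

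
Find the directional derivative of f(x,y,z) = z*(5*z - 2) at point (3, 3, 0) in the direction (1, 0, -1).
sqrt(2)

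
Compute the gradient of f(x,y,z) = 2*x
(2, 0, 0)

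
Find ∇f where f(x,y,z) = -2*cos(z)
(0, 0, 2*sin(z))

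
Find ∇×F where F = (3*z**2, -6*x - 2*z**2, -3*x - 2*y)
(4*z - 2, 6*z + 3, -6)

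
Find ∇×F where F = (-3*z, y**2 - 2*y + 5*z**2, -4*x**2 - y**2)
(-2*y - 10*z, 8*x - 3, 0)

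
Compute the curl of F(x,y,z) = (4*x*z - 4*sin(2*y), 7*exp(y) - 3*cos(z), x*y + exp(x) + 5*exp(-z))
(x - 3*sin(z), 4*x - y - exp(x), 8*cos(2*y))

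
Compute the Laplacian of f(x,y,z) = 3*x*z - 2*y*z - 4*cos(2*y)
16*cos(2*y)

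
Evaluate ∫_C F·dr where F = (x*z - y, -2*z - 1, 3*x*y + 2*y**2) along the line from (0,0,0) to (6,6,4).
240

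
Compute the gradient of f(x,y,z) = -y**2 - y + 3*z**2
(0, -2*y - 1, 6*z)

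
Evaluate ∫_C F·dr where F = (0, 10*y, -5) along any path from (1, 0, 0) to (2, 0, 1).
-5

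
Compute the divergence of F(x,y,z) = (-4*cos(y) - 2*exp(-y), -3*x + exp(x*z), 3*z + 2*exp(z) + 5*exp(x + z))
2*exp(z) + 5*exp(x + z) + 3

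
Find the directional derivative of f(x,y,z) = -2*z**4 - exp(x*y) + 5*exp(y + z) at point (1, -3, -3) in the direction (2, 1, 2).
5*exp(-6) + 5*exp(-3)/3 + 144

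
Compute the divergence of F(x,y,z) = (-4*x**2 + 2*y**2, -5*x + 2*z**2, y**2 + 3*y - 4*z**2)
-8*x - 8*z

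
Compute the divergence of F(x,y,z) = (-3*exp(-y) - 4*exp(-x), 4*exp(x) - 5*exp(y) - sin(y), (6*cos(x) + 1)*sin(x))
-5*exp(y) - cos(y) + 4*exp(-x)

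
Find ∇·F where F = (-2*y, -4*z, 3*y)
0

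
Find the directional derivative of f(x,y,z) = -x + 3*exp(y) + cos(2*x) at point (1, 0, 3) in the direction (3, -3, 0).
-sqrt(2)*(sin(2) + 2)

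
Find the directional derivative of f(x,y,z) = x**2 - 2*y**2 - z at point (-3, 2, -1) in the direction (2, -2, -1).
5/3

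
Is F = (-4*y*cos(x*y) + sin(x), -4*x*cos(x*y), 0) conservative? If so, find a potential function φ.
Yes, F is conservative. φ = -4*sin(x*y) - cos(x)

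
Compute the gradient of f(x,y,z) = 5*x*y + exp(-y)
(5*y, 5*x - exp(-y), 0)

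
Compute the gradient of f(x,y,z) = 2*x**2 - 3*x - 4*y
(4*x - 3, -4, 0)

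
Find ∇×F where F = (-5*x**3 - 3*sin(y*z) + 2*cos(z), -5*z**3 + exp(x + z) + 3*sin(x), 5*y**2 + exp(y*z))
(10*y + 15*z**2 + z*exp(y*z) - exp(x + z), -3*y*cos(y*z) - 2*sin(z), 3*z*cos(y*z) + exp(x + z) + 3*cos(x))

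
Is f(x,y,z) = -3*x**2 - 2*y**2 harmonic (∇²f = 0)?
No, ∇²f = -10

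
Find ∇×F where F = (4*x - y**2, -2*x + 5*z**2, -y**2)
(-2*y - 10*z, 0, 2*y - 2)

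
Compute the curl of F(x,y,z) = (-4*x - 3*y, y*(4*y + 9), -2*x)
(0, 2, 3)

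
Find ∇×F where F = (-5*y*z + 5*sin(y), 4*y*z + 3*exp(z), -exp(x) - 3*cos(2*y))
(-4*y - 3*exp(z) + 6*sin(2*y), -5*y + exp(x), 5*z - 5*cos(y))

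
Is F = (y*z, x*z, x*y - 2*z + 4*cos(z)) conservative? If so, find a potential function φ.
Yes, F is conservative. φ = x*y*z - z**2 + 4*sin(z)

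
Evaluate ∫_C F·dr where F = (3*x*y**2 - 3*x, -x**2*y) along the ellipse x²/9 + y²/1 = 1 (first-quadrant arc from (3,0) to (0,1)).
9/2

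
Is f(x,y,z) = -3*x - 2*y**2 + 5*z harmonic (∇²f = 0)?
No, ∇²f = -4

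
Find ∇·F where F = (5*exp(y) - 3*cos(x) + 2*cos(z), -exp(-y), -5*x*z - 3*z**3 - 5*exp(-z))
-5*x - 9*z**2 + 3*sin(x) + 5*exp(-z) + exp(-y)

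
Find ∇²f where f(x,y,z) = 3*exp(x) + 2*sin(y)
3*exp(x) - 2*sin(y)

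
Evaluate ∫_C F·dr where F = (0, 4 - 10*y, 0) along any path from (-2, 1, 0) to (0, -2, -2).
-27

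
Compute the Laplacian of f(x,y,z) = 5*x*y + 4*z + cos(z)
-cos(z)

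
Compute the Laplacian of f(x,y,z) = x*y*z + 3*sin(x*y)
-3*(x**2 + y**2)*sin(x*y)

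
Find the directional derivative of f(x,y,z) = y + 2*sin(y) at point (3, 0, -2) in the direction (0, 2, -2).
3*sqrt(2)/2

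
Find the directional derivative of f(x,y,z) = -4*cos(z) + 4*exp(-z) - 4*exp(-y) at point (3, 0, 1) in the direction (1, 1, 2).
2*sqrt(6)*(-2 + E + 2*E*sin(1))*exp(-1)/3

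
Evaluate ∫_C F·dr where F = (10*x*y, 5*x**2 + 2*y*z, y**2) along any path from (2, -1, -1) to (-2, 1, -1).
40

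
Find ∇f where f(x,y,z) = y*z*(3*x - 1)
(3*y*z, z*(3*x - 1), y*(3*x - 1))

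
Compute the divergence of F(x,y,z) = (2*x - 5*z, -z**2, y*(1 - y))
2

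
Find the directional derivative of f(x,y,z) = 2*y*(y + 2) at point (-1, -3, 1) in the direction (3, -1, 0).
4*sqrt(10)/5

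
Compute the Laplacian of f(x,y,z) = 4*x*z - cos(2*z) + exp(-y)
4*cos(2*z) + exp(-y)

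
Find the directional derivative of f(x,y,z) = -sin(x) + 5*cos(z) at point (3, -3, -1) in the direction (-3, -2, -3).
3*sqrt(22)*(-5*sin(1) + cos(3))/22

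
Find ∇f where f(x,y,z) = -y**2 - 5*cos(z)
(0, -2*y, 5*sin(z))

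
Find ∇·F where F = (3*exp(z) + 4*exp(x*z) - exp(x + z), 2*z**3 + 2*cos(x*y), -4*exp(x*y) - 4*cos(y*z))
-2*x*sin(x*y) + 4*y*sin(y*z) + 4*z*exp(x*z) - exp(x + z)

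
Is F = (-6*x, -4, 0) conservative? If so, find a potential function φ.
Yes, F is conservative. φ = -3*x**2 - 4*y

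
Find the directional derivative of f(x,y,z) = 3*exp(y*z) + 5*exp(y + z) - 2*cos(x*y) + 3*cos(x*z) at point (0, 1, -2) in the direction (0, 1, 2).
3*sqrt(5)*exp(-1)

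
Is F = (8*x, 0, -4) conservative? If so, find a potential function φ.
Yes, F is conservative. φ = 4*x**2 - 4*z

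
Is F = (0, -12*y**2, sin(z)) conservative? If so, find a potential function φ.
Yes, F is conservative. φ = -4*y**3 - cos(z)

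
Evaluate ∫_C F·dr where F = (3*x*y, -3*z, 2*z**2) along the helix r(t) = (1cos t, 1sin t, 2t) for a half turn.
12 + 16*pi**3/3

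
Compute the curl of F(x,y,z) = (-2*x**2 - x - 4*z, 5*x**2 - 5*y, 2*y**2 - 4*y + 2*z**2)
(4*y - 4, -4, 10*x)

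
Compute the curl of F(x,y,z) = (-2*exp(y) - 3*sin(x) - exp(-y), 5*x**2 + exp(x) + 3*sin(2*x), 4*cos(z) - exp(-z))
(0, 0, 10*x + exp(x) + 2*exp(y) + 6*cos(2*x) - exp(-y))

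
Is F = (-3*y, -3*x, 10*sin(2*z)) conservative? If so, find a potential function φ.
Yes, F is conservative. φ = -3*x*y - 5*cos(2*z)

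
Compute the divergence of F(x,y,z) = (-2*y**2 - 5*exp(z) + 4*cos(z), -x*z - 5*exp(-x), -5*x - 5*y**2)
0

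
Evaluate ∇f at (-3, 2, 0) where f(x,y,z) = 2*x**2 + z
(-12, 0, 1)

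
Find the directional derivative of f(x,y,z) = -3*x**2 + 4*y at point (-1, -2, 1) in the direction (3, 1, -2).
11*sqrt(14)/7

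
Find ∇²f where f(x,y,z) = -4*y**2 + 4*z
-8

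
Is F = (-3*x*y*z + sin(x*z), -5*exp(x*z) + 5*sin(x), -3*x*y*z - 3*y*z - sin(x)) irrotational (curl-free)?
No, ∇×F = (-3*x*z + 5*x*exp(x*z) - 3*z, -3*x*y + x*cos(x*z) + 3*y*z + cos(x), 3*x*z - 5*z*exp(x*z) + 5*cos(x))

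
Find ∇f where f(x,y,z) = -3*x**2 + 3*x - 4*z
(3 - 6*x, 0, -4)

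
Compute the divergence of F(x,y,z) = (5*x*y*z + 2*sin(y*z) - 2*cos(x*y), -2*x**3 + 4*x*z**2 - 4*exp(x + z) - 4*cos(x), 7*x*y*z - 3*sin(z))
7*x*y + 5*y*z + 2*y*sin(x*y) - 3*cos(z)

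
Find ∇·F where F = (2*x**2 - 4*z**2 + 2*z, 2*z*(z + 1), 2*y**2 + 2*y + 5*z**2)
4*x + 10*z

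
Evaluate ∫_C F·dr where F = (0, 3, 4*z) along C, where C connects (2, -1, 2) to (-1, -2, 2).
-3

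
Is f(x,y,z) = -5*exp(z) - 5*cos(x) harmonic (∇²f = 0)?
No, ∇²f = -5*exp(z) + 5*cos(x)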